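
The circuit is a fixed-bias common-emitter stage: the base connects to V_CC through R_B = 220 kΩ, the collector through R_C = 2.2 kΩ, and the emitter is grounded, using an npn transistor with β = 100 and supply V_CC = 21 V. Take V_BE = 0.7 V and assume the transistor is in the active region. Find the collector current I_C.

Base loop: V_CC = I_B·R_B + V_BE, so I_B = (21 − 0.7)/220 kΩ = 0.0923 mA.
In the active region I_C = β·I_B = 100 × 0.0923 = 9.23 mA.
Collector loop: V_CE = V_CC − I_C·R_C = 21 − 9.23×2.2 = 0.7 V.
Since V_CE = 0.7 V > V_CE(sat) ≈ 0.2 V, the transistor is in the active region as assumed.

I_C ≈ 9.2 mA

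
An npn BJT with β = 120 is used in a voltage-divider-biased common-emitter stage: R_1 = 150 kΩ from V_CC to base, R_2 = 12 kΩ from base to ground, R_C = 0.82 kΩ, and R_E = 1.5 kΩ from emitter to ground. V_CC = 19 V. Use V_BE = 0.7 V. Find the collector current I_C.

I_C ≈ 0.44 mA

Thevenize the base divider: V_Th = V_CC·R_2/(R_1+R_2) = 19×12/162 = 1.41 V, R_Th = R_1‖R_2 = 11.1 kΩ.
Base-emitter loop: V_Th = I_B·R_Th + V_BE + (β+1)I_B·R_E, so I_B = (1.41 − 0.7) / (11.1 + 121×1.5) = 0.00367 mA.
I_C = β·I_B = 120×0.00367 = 0.441 mA, and I_E = (β+1)I_B = 0.444 mA.
V_CE = V_CC − I_C·R_C − I_E·R_E = 19 − 0.441×0.82 − 0.444×1.5 = 18 V.
V_CE = 18 V > 0.2 V confirms active-region operation.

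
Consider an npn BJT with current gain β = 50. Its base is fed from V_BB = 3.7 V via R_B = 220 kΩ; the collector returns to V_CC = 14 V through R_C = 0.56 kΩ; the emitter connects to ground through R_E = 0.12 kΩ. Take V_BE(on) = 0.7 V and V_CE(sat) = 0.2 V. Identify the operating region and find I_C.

active; I_C ≈ 0.66 mA

Assume active. Base-emitter loop: I_B = (V_BB − V_BE)/(R_B + (β+1)R_E) = (3.7 − 0.7)/(220 + 51×0.12) = 0.0133 mA.
I_C = β·I_B = 50×0.0133 = 0.663 mA.
V_CE = V_CC − I_C·R_C − I_E·R_E = 14 − 0.663×0.56 − 0.677×0.12 = 13.5 V > V_CE(sat), so the active-region assumption holds.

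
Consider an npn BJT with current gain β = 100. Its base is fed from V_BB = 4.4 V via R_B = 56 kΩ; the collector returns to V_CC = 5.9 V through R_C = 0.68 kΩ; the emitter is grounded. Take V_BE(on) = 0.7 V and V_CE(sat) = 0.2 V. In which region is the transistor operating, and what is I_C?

active; I_C ≈ 6.6 mA

Assume active. Base-emitter loop: I_B = (V_BB − V_BE)/R_B = (4.4 − 0.7)/56 = 0.0661 mA.
I_C = β·I_B = 100×0.0661 = 6.61 mA.
V_CE = V_CC − I_C·R_C = 5.9 − 6.61×0.68 = 1.41 V > V_CE(sat), so the active-region assumption holds.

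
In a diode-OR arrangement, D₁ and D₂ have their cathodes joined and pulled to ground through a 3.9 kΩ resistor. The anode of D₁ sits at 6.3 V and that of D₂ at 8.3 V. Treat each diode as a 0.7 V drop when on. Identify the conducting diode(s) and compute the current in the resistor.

Assume both conduct. Then node N would need to be at both 6.3−0.7 = 5.6 V and 8.3−0.7 = 7.6 V, which is impossible.
Assume only D₂ conducts: V_N = 8.3 − 0.7 = 7.6 V, so I_R = 7.6/3.9 = 1.95 mA.
Check D₁: its anode-to-cathode voltage is 6.3 − 7.6 = -1.3 V < 0.7 V, so it is off. The assumption is consistent.

Only D₂ conducts; I_R ≈ 1.9 mA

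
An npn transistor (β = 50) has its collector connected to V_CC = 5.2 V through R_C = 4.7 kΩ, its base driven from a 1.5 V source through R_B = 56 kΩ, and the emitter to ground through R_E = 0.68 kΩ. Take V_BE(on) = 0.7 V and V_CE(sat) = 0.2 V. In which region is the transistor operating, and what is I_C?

active; I_C ≈ 0.44 mA

Assume active. Base-emitter loop: I_B = (V_BB − V_BE)/(R_B + (β+1)R_E) = (1.5 − 0.7)/(56 + 51×0.68) = 0.00882 mA.
I_C = β·I_B = 50×0.00882 = 0.441 mA.
V_CE = V_CC − I_C·R_C − I_E·R_E = 5.2 − 0.441×4.7 − 0.45×0.68 = 2.82 V > V_CE(sat), so the active-region assumption holds.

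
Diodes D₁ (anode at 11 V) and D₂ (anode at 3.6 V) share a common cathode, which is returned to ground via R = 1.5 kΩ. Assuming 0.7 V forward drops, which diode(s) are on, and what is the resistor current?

Assume both conduct. Then node N would need to be at both 11−0.7 = 10.3 V and 3.6−0.7 = 2.9 V, which is impossible.
Assume only D₁ conducts: V_N = 11 − 0.7 = 10.3 V, so I_R = 10.3/1.5 = 6.87 mA.
Check D₂: its anode-to-cathode voltage is 3.6 − 10.3 = -6.7 V < 0.7 V, so it is off. The assumption is consistent.

Only D₁ conducts; I_R ≈ 6.9 mA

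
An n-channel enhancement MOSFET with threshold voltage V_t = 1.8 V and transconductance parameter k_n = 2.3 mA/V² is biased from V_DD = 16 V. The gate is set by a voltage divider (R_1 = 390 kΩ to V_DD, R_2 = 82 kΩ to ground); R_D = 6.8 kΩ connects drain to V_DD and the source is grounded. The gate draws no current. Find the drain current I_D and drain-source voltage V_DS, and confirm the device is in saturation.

V_G = V_DD·R_2/(R_1+R_2) = 16×82/472 = 2.78 V. With the source grounded, V_GS = V_G = 2.78 V.
Assume saturation: I_D = (k_n/2)(V_GS − V_t)² = (2.3/2)×(2.78 − 1.8)² = 1.15×0.98² = 1.1 mA.
V_DS = V_DD − I_D·R_D = 16 − 1.1×6.8 = 8.49 V.
Saturation requires V_DS ≥ V_GS − V_t = 0.98 V; 8.49 ≥ 0.98 ✓.

I_D ≈ 1.1 mA, V_DS ≈ 8.5 V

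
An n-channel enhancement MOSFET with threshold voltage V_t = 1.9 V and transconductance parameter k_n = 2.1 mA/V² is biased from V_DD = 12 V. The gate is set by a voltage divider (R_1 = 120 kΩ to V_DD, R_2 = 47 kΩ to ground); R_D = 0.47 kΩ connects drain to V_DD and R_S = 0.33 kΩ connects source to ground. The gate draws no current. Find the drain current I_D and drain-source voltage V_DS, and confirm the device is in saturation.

I_D ≈ 1.2 mA, V_DS ≈ 11 V

V_G = V_DD·R_2/(R_1+R_2) = 12×47/167 = 3.38 V.
Assume saturation: I_D = (k_n/2)(V_GS − V_t)² with V_GS = V_G − I_D·R_S = 3.38 − 0.33·I_D.
Substituting gives 0.114·I_D² − 2.02·I_D + 2.29 = 0, with roots I_D = 1.22 or 16.5 mA.
The root I_D = 16.5 mA gives V_GS = -2.06 V ≤ V_t, so take I_D = 1.22 mA.
Then V_GS = 2.98 V and V_DS = V_DD − I_D(R_D+R_S) = 12 − 1.22×0.8 = 11 V.
Saturation requires V_DS ≥ V_GS − V_t = 1.08 V; 11 ≥ 1.08 ✓.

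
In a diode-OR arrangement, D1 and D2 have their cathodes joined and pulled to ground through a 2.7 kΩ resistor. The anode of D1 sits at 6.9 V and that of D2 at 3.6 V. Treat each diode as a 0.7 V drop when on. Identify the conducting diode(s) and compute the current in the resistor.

Only D1 conducts; I_R ≈ 2.3 mA

Assume both conduct. Then node N would need to be at both 6.9−0.7 = 6.2 V and 3.6−0.7 = 2.9 V, which is impossible.
Assume only D1 conducts: V_N = 6.9 − 0.7 = 6.2 V, so I_R = 6.2/2.7 = 2.3 mA.
Check D2: its anode-to-cathode voltage is 3.6 − 6.2 = -2.6 V < 0.7 V, so it is off. The assumption is consistent.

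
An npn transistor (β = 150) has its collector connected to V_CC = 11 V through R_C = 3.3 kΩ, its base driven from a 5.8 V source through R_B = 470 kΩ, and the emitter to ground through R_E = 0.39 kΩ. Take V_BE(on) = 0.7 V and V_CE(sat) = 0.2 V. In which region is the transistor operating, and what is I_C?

Assume active. Base-emitter loop: I_B = (V_BB − V_BE)/(R_B + (β+1)R_E) = (5.8 − 0.7)/(470 + 151×0.39) = 0.00964 mA.
I_C = β·I_B = 150×0.00964 = 1.45 mA.
V_CE = V_CC − I_C·R_C − I_E·R_E = 11 − 1.45×3.3 − 1.46×0.39 = 5.66 V > V_CE(sat), so the active-region assumption holds.

active; I_C ≈ 1.4 mA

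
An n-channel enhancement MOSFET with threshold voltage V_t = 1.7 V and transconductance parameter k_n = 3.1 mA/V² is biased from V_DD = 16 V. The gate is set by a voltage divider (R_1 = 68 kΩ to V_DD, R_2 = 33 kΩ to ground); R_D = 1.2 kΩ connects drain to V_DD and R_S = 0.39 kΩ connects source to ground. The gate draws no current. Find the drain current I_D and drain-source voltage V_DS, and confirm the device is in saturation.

V_G = V_DD·R_2/(R_1+R_2) = 16×33/101 = 5.23 V.
Assume saturation: I_D = (k_n/2)(V_GS − V_t)² with V_GS = V_G − I_D·R_S = 5.23 − 0.39·I_D.
Substituting gives 0.236·I_D² − 5.27·I_D + 19.3 = 0, with roots I_D = 4.62 or 17.7 mA.
The root I_D = 17.7 mA gives V_GS = -1.68 V ≤ V_t, so take I_D = 4.62 mA.
Then V_GS = 3.43 V and V_DS = V_DD − I_D(R_D+R_S) = 16 − 4.62×1.59 = 8.66 V.
Saturation requires V_DS ≥ V_GS − V_t = 1.73 V; 8.66 ≥ 1.73 ✓.

I_D ≈ 4.6 mA, V_DS ≈ 8.7 V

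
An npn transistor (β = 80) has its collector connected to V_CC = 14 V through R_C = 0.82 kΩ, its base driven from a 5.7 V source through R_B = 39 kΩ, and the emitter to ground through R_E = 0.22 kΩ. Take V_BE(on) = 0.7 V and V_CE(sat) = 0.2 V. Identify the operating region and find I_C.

active; I_C ≈ 7 mA

Assume active. Base-emitter loop: I_B = (V_BB − V_BE)/(R_B + (β+1)R_E) = (5.7 − 0.7)/(39 + 81×0.22) = 0.088 mA.
I_C = β·I_B = 80×0.088 = 7.04 mA.
V_CE = V_CC − I_C·R_C − I_E·R_E = 14 − 7.04×0.82 − 7.13×0.22 = 6.66 V > V_CE(sat), so the active-region assumption holds.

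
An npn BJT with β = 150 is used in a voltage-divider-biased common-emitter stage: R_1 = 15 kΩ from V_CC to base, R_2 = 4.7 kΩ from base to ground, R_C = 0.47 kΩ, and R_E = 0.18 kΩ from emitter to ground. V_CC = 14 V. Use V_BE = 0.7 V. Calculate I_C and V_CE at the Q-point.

Thevenize the base divider: V_Th = V_CC·R_2/(R_1+R_2) = 14×4.7/19.7 = 3.34 V, R_Th = R_1‖R_2 = 3.58 kΩ.
Base-emitter loop: V_Th = I_B·R_Th + V_BE + (β+1)I_B·R_E, so I_B = (3.34 − 0.7) / (3.58 + 151×0.18) = 0.0858 mA.
I_C = β·I_B = 150×0.0858 = 12.9 mA, and I_E = (β+1)I_B = 13 mA.
V_CE = V_CC − I_C·R_C − I_E·R_E = 14 − 12.9×0.47 − 13×0.18 = 5.62 V.
V_CE = 5.62 V > 0.2 V confirms active-region operation.

I_C ≈ 13 mA, V_CE ≈ 5.6 V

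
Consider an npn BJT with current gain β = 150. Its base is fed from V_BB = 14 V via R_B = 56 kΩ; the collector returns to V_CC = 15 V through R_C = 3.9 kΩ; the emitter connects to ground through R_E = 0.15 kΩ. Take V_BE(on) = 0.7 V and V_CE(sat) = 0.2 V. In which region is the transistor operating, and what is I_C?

saturation; I_C ≈ 3.6 mA

Assume active: I_B = (14 − 0.7)/(56 + 151×0.15) = 0.169 mA, I_C = β·I_B = 25.4 mA.
Then V_CE = 15 − 25.4×3.9 − 25.5×0.15 = -87.8 V < 0.2 V — the active assumption fails.
Re-solve with V_CE = 0.2 V. KCL at the emitter: V_E/R_E = (V_BB−0.7−V_E)/R_B + (V_CC−0.2−V_E)/R_C, giving V_E = 0.581 V.
I_C = (V_CC − 0.2 − V_E)/R_C = (14.8 − 0.581)/3.9 = 3.65 mA.
Check: I_B = (13.3 − 0.581)/56 = 0.227 mA, and β·I_B = 34.1 mA > I_C, confirming saturation.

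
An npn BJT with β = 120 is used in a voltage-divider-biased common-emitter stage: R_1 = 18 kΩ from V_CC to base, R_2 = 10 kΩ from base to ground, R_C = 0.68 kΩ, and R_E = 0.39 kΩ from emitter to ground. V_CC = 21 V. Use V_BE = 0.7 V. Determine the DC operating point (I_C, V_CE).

Thevenize the base divider: V_Th = V_CC·R_2/(R_1+R_2) = 21×10/28 = 7.5 V, R_Th = R_1‖R_2 = 6.43 kΩ.
Base-emitter loop: V_Th = I_B·R_Th + V_BE + (β+1)I_B·R_E, so I_B = (7.5 − 0.7) / (6.43 + 121×0.39) = 0.127 mA.
I_C = β·I_B = 120×0.127 = 15.2 mA, and I_E = (β+1)I_B = 15.3 mA.
V_CE = V_CC − I_C·R_C − I_E·R_E = 21 − 15.2×0.68 − 15.3×0.39 = 4.67 V.
V_CE = 4.67 V > 0.2 V confirms active-region operation.

I_C ≈ 15 mA, V_CE ≈ 4.7 V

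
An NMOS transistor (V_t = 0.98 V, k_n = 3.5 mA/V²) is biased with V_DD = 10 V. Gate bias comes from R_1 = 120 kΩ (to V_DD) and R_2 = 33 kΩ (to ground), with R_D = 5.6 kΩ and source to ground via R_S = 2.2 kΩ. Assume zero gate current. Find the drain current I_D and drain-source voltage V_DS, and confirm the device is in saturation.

I_D ≈ 0.34 mA, V_DS ≈ 7.4 V

V_G = V_DD·R_2/(R_1+R_2) = 10×33/153 = 2.16 V.
Assume saturation: I_D = (k_n/2)(V_GS − V_t)² with V_GS = V_G − I_D·R_S = 2.16 − 2.2·I_D.
Substituting gives 8.47·I_D² − 10.1·I_D + 2.42 = 0, with roots I_D = 0.336 or 0.852 mA.
The root I_D = 0.852 mA gives V_GS = 0.282 V ≤ V_t, so take I_D = 0.336 mA.
Then V_GS = 1.42 V and V_DS = V_DD − I_D(R_D+R_S) = 10 − 0.336×7.8 = 7.38 V.
Saturation requires V_DS ≥ V_GS − V_t = 0.438 V; 7.38 ≥ 0.438 ✓.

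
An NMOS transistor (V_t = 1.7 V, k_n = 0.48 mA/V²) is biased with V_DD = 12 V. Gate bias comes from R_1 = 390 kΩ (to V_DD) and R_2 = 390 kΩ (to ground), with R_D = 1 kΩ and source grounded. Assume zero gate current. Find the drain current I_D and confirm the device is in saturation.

V_G = V_DD·R_2/(R_1+R_2) = 12×390/780 = 6 V. With the source grounded, V_GS = V_G = 6 V.
Assume saturation: I_D = (k_n/2)(V_GS − V_t)² = (0.48/2)×(6 − 1.7)² = 0.24×4.3² = 4.44 mA.
V_DS = V_DD − I_D·R_D = 12 − 4.44×1 = 7.56 V.
Saturation requires V_DS ≥ V_GS − V_t = 4.3 V; 7.56 ≥ 4.3 ✓.

I_D ≈ 4.4 mA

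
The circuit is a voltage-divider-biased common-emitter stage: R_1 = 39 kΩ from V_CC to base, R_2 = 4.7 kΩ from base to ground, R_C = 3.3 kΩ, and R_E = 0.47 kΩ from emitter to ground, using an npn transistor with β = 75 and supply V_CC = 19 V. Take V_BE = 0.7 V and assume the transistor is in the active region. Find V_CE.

V_CE ≈ 9.5 V

Thevenize the base divider: V_Th = V_CC·R_2/(R_1+R_2) = 19×4.7/43.7 = 2.04 V, R_Th = R_1‖R_2 = 4.19 kΩ.
Base-emitter loop: V_Th = I_B·R_Th + V_BE + (β+1)I_B·R_E, so I_B = (2.04 − 0.7) / (4.19 + 76×0.47) = 0.0337 mA.
I_C = β·I_B = 75×0.0337 = 2.52 mA, and I_E = (β+1)I_B = 2.56 mA.
V_CE = V_CC − I_C·R_C − I_E·R_E = 19 − 2.52×3.3 − 2.56×0.47 = 9.47 V.
V_CE = 9.47 V > 0.2 V confirms active-region operation.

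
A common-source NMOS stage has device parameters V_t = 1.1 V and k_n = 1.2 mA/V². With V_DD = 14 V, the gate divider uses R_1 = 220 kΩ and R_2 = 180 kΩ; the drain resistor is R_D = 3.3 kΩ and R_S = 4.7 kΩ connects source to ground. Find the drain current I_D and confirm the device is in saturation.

V_G = V_DD·R_2/(R_1+R_2) = 14×180/400 = 6.3 V.
Assume saturation: I_D = (k_n/2)(V_GS − V_t)² with V_GS = V_G − I_D·R_S = 6.3 − 4.7·I_D.
Substituting gives 13.3·I_D² − 30.3·I_D + 16.2 = 0, with roots I_D = 0.853 or 1.44 mA.
The root I_D = 1.44 mA gives V_GS = -0.447 V ≤ V_t, so take I_D = 0.853 mA.
Then V_GS = 2.29 V and V_DS = V_DD − I_D(R_D+R_S) = 14 − 0.853×8 = 7.18 V.
Saturation requires V_DS ≥ V_GS − V_t = 1.19 V; 7.18 ≥ 1.19 ✓.

I_D ≈ 0.85 mA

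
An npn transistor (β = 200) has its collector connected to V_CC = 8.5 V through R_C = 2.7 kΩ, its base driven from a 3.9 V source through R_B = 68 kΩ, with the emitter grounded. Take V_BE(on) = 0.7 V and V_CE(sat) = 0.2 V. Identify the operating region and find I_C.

Assume active: I_B = (3.9 − 0.7)/68 = 0.0471 mA, giving I_C = β·I_B = 9.41 mA.
But then V_CE = 8.5 − 9.41×2.7 = -16.9 V < V_CE(sat) = 0.2 V — impossible in the active region.
So the transistor is saturated. With V_CE = 0.2 V, I_C = (V_CC − 0.2)/R_C = 8.3/2.7 = 3.07 mA.
Check: β·I_B = 9.41 mA > I_C = 3.07 mA, confirming saturation.

saturation; I_C ≈ 3.1 mA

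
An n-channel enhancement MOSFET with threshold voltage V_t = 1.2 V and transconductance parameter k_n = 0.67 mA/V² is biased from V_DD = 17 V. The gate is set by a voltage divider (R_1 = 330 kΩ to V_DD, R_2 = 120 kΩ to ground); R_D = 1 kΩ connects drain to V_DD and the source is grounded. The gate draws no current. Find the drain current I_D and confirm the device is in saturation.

I_D ≈ 3.7 mA

V_G = V_DD·R_2/(R_1+R_2) = 17×120/450 = 4.53 V. With the source grounded, V_GS = V_G = 4.53 V.
Assume saturation: I_D = (k_n/2)(V_GS − V_t)² = (0.67/2)×(4.53 − 1.2)² = 0.335×3.33² = 3.72 mA.
V_DS = V_DD − I_D·R_D = 17 − 3.72×1 = 13.3 V.
Saturation requires V_DS ≥ V_GS − V_t = 3.33 V; 13.3 ≥ 3.33 ✓.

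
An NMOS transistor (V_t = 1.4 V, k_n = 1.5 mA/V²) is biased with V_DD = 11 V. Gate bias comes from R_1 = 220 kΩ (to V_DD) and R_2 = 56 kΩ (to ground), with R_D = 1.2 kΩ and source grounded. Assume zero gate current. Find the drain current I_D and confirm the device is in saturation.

V_G = V_DD·R_2/(R_1+R_2) = 11×56/276 = 2.23 V. With the source grounded, V_GS = V_G = 2.23 V.
Assume saturation: I_D = (k_n/2)(V_GS − V_t)² = (1.5/2)×(2.23 − 1.4)² = 0.75×0.832² = 0.519 mA.
V_DS = V_DD − I_D·R_D = 11 − 0.519×1.2 = 10.4 V.
Saturation requires V_DS ≥ V_GS − V_t = 0.832 V; 10.4 ≥ 0.832 ✓.

I_D ≈ 0.52 mA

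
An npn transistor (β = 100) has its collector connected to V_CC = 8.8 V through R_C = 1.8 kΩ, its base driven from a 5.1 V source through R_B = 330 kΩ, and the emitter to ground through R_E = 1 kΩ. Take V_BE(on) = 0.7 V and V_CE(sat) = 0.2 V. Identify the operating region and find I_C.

Assume active. Base-emitter loop: I_B = (V_BB − V_BE)/(R_B + (β+1)R_E) = (5.1 − 0.7)/(330 + 101×1) = 0.0102 mA.
I_C = β·I_B = 100×0.0102 = 1.02 mA.
V_CE = V_CC − I_C·R_C − I_E·R_E = 8.8 − 1.02×1.8 − 1.03×1 = 5.93 V > V_CE(sat), so the active-region assumption holds.

active; I_C ≈ 1 mA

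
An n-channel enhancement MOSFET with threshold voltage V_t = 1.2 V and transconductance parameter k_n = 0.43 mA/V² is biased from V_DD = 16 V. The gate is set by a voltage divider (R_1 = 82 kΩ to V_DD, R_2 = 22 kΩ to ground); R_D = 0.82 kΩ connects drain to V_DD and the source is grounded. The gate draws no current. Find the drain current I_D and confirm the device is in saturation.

I_D ≈ 1 mA

V_G = V_DD·R_2/(R_1+R_2) = 16×22/104 = 3.38 V. With the source grounded, V_GS = V_G = 3.38 V.
Assume saturation: I_D = (k_n/2)(V_GS − V_t)² = (0.43/2)×(3.38 − 1.2)² = 0.215×2.18² = 1.03 mA.
V_DS = V_DD − I_D·R_D = 16 − 1.03×0.82 = 15.2 V.
Saturation requires V_DS ≥ V_GS − V_t = 2.18 V; 15.2 ≥ 2.18 ✓.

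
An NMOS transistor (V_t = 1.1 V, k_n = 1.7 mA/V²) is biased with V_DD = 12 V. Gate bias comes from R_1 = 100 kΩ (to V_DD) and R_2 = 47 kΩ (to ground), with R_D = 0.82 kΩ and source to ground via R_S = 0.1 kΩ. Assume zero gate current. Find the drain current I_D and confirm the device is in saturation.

V_G = V_DD·R_2/(R_1+R_2) = 12×47/147 = 3.84 V.
Assume saturation: I_D = (k_n/2)(V_GS − V_t)² with V_GS = V_G − I_D·R_S = 3.84 − 0.1·I_D.
Substituting gives 0.0085·I_D² − 1.47·I_D + 6.37 = 0, with roots I_D = 4.46 or 168 mA.
The root I_D = 168 mA gives V_GS = -13 V ≤ V_t, so take I_D = 4.46 mA.
Then V_GS = 3.39 V and V_DS = V_DD − I_D(R_D+R_S) = 12 − 4.46×0.92 = 7.9 V.
Saturation requires V_DS ≥ V_GS − V_t = 2.29 V; 7.9 ≥ 2.29 ✓.

I_D ≈ 4.5 mA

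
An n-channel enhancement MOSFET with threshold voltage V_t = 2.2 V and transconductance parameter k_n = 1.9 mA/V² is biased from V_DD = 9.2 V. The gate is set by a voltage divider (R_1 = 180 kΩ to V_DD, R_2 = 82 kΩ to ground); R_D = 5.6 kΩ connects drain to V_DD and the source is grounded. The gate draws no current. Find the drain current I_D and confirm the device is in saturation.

I_D ≈ 0.44 mA

V_G = V_DD·R_2/(R_1+R_2) = 9.2×82/262 = 2.88 V. With the source grounded, V_GS = V_G = 2.88 V.
Assume saturation: I_D = (k_n/2)(V_GS − V_t)² = (1.9/2)×(2.88 − 2.2)² = 0.95×0.679² = 0.438 mA.
V_DS = V_DD − I_D·R_D = 9.2 − 0.438×5.6 = 6.74 V.
Saturation requires V_DS ≥ V_GS − V_t = 0.679 V; 6.74 ≥ 0.679 ✓.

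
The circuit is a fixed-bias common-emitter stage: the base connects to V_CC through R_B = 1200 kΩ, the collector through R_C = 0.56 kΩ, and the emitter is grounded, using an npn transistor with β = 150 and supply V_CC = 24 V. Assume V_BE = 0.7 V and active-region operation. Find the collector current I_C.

Base loop: V_CC = I_B·R_B + V_BE, so I_B = (24 − 0.7)/1200 kΩ = 0.0194 mA.
In the active region I_C = β·I_B = 150 × 0.0194 = 2.91 mA.
Collector loop: V_CE = V_CC − I_C·R_C = 24 − 2.91×0.56 = 22.4 V.
Since V_CE = 22.4 V > V_CE(sat) ≈ 0.2 V, the transistor is in the active region as assumed.

I_C ≈ 2.9 mA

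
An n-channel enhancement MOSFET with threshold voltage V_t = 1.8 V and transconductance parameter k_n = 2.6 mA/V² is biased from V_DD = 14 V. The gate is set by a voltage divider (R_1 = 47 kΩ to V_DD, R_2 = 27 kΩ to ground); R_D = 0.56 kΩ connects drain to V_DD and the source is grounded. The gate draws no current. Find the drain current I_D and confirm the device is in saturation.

V_G = V_DD·R_2/(R_1+R_2) = 14×27/74 = 5.11 V. With the source grounded, V_GS = V_G = 5.11 V.
Assume saturation: I_D = (k_n/2)(V_GS − V_t)² = (2.6/2)×(5.11 − 1.8)² = 1.3×3.31² = 14.2 mA.
V_DS = V_DD − I_D·R_D = 14 − 14.2×0.56 = 6.03 V.
Saturation requires V_DS ≥ V_GS − V_t = 3.31 V; 6.03 ≥ 3.31 ✓.

I_D ≈ 14 mA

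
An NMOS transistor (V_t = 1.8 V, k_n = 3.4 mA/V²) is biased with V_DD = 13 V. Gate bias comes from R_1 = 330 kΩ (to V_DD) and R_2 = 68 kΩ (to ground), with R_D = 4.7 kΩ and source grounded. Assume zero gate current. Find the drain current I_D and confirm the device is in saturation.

V_G = V_DD·R_2/(R_1+R_2) = 13×68/398 = 2.22 V. With the source grounded, V_GS = V_G = 2.22 V.
Assume saturation: I_D = (k_n/2)(V_GS − V_t)² = (3.4/2)×(2.22 − 1.8)² = 1.7×0.421² = 0.301 mA.
V_DS = V_DD − I_D·R_D = 13 − 0.301×4.7 = 11.6 V.
Saturation requires V_DS ≥ V_GS − V_t = 0.421 V; 11.6 ≥ 0.421 ✓.

I_D ≈ 0.3 mA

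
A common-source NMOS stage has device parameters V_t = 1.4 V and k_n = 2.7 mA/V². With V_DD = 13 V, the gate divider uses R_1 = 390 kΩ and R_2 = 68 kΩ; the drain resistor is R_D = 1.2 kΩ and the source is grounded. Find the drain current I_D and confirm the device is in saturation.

V_G = V_DD·R_2/(R_1+R_2) = 13×68/458 = 1.93 V. With the source grounded, V_GS = V_G = 1.93 V.
Assume saturation: I_D = (k_n/2)(V_GS − V_t)² = (2.7/2)×(1.93 − 1.4)² = 1.35×0.53² = 0.379 mA.
V_DS = V_DD − I_D·R_D = 13 − 0.379×1.2 = 12.5 V.
Saturation requires V_DS ≥ V_GS − V_t = 0.53 V; 12.5 ≥ 0.53 ✓.

I_D ≈ 0.38 mA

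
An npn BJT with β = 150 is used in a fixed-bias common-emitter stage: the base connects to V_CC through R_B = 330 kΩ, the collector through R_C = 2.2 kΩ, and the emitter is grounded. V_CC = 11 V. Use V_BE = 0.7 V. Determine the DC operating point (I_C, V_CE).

Base loop: V_CC = I_B·R_B + V_BE, so I_B = (11 − 0.7)/330 kΩ = 0.0312 mA.
In the active region I_C = β·I_B = 150 × 0.0312 = 4.68 mA.
Collector loop: V_CE = V_CC − I_C·R_C = 11 − 4.68×2.2 = 0.7 V.
Since V_CE = 0.7 V > V_CE(sat) ≈ 0.2 V, the transistor is in the active region as assumed.

I_C ≈ 4.7 mA, V_CE ≈ 0.7 V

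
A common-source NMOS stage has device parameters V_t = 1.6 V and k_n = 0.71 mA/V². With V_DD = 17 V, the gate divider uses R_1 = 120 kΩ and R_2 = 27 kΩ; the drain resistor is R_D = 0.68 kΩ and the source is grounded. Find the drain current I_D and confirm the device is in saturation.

I_D ≈ 0.82 mA

V_G = V_DD·R_2/(R_1+R_2) = 17×27/147 = 3.12 V. With the source grounded, V_GS = V_G = 3.12 V.
Assume saturation: I_D = (k_n/2)(V_GS − V_t)² = (0.71/2)×(3.12 − 1.6)² = 0.355×1.52² = 0.823 mA.
V_DS = V_DD − I_D·R_D = 17 − 0.823×0.68 = 16.4 V.
Saturation requires V_DS ≥ V_GS − V_t = 1.52 V; 16.4 ≥ 1.52 ✓.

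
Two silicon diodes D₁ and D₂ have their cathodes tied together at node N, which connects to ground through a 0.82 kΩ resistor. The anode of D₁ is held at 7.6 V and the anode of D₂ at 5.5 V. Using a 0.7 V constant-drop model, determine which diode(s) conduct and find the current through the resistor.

Only D₁ conducts; I_R ≈ 8.4 mA

Assume both conduct. Then node N would need to be at both 7.6−0.7 = 6.9 V and 5.5−0.7 = 4.8 V, which is impossible.
Assume only D₁ conducts: V_N = 7.6 − 0.7 = 6.9 V, so I_R = 6.9/0.82 = 8.41 mA.
Check D₂: its anode-to-cathode voltage is 5.5 − 6.9 = -1.4 V < 0.7 V, so it is off. The assumption is consistent.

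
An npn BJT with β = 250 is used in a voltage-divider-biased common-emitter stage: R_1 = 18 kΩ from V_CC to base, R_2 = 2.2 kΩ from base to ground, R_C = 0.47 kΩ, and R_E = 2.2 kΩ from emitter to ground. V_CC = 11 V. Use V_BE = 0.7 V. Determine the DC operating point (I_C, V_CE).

Thevenize the base divider: V_Th = V_CC·R_2/(R_1+R_2) = 11×2.2/20.2 = 1.2 V, R_Th = R_1‖R_2 = 1.96 kΩ.
Base-emitter loop: V_Th = I_B·R_Th + V_BE + (β+1)I_B·R_E, so I_B = (1.2 − 0.7) / (1.96 + 251×2.2) = 0.000899 mA.
I_C = β·I_B = 250×0.000899 = 0.225 mA, and I_E = (β+1)I_B = 0.226 mA.
V_CE = V_CC − I_C·R_C − I_E·R_E = 11 − 0.225×0.47 − 0.226×2.2 = 10.4 V.
V_CE = 10.4 V > 0.2 V confirms active-region operation.

I_C ≈ 0.22 mA, V_CE ≈ 10 V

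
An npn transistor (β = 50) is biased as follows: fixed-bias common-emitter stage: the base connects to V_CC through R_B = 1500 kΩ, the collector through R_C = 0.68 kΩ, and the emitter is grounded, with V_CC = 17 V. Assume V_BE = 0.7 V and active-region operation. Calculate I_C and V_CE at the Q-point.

Base loop: V_CC = I_B·R_B + V_BE, so I_B = (17 − 0.7)/1500 kΩ = 0.0109 mA.
In the active region I_C = β·I_B = 50 × 0.0109 = 0.543 mA.
Collector loop: V_CE = V_CC − I_C·R_C = 17 − 0.543×0.68 = 16.6 V.
Since V_CE = 16.6 V > V_CE(sat) ≈ 0.2 V, the transistor is in the active region as assumed.

I_C ≈ 0.54 mA, V_CE ≈ 17 V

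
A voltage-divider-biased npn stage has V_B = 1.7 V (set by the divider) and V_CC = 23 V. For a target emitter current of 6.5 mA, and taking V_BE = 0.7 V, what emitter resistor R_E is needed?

R_E ≈ 0.15 kΩ

V_E = V_B − V_BE = 1.7 − 0.7 = 1 V.
R_E = V_E / I_E = 1 / 6.5 = 0.154 kΩ.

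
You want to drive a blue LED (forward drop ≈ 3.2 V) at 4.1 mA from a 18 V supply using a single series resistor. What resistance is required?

R ≈ 3.6 kΩ

The resistor drops V_S − V_D = 18 − 3.2 = 14.8 V at 4.1 mA.
R = 14.8 V / 4.1 mA = 3.61 kΩ.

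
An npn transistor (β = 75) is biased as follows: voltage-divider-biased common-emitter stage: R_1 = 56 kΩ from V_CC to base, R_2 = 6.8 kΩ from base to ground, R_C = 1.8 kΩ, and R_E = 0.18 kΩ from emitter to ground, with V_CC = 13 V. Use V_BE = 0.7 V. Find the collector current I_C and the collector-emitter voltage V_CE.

Thevenize the base divider: V_Th = V_CC·R_2/(R_1+R_2) = 13×6.8/62.8 = 1.41 V, R_Th = R_1‖R_2 = 6.06 kΩ.
Base-emitter loop: V_Th = I_B·R_Th + V_BE + (β+1)I_B·R_E, so I_B = (1.41 − 0.7) / (6.06 + 76×0.18) = 0.0358 mA.
I_C = β·I_B = 75×0.0358 = 2.69 mA, and I_E = (β+1)I_B = 2.72 mA.
V_CE = V_CC − I_C·R_C − I_E·R_E = 13 − 2.69×1.8 − 2.72×0.18 = 7.67 V.
V_CE = 7.67 V > 0.2 V confirms active-region operation.

I_C ≈ 2.7 mA, V_CE ≈ 7.7 V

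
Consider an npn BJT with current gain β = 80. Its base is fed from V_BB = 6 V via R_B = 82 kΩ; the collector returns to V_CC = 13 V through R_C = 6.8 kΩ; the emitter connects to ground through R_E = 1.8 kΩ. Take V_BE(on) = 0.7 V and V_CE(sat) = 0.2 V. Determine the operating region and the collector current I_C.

saturation; I_C ≈ 1.5 mA

Assume active: I_B = (6 − 0.7)/(82 + 81×1.8) = 0.0233 mA, I_C = β·I_B = 1.86 mA.
Then V_CE = 13 − 1.86×6.8 − 1.88×1.8 = -3.05 V < 0.2 V — the active assumption fails.
Re-solve with V_CE = 0.2 V. KCL at the emitter: V_E/R_E = (V_BB−0.7−V_E)/R_B + (V_CC−0.2−V_E)/R_C, giving V_E = 2.72 V.
I_C = (V_CC − 0.2 − V_E)/R_C = (12.8 − 2.72)/6.8 = 1.48 mA.
Check: I_B = (5.3 − 2.72)/82 = 0.0314 mA, and β·I_B = 2.51 mA > I_C, confirming saturation.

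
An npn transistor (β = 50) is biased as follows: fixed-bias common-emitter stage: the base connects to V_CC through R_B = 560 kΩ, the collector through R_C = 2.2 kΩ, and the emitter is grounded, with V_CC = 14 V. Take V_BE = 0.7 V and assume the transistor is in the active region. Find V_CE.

Base loop: V_CC = I_B·R_B + V_BE, so I_B = (14 − 0.7)/560 kΩ = 0.0238 mA.
In the active region I_C = β·I_B = 50 × 0.0238 = 1.19 mA.
Collector loop: V_CE = V_CC − I_C·R_C = 14 − 1.19×2.2 = 11.4 V.
Since V_CE = 11.4 V > V_CE(sat) ≈ 0.2 V, the transistor is in the active region as assumed.

V_CE ≈ 11 V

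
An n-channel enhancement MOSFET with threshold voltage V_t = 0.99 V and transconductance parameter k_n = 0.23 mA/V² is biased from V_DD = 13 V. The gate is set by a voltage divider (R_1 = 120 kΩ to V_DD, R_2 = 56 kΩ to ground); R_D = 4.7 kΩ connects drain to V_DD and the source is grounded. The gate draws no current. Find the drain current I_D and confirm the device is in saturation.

V_G = V_DD·R_2/(R_1+R_2) = 13×56/176 = 4.14 V. With the source grounded, V_GS = V_G = 4.14 V.
Assume saturation: I_D = (k_n/2)(V_GS − V_t)² = (0.23/2)×(4.14 − 0.99)² = 0.115×3.15² = 1.14 mA.
V_DS = V_DD − I_D·R_D = 13 − 1.14×4.7 = 7.65 V.
Saturation requires V_DS ≥ V_GS − V_t = 3.15 V; 7.65 ≥ 3.15 ✓.

I_D ≈ 1.1 mA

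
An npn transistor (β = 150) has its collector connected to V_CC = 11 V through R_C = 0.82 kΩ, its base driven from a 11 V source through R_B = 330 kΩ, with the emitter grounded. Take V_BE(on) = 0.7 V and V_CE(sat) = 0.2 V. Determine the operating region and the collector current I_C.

Assume active. Base-emitter loop: I_B = (V_BB − V_BE)/R_B = (11 − 0.7)/330 = 0.0312 mA.
I_C = β·I_B = 150×0.0312 = 4.68 mA.
V_CE = V_CC − I_C·R_C = 11 − 4.68×0.82 = 7.16 V > V_CE(sat), so the active-region assumption holds.

active; I_C ≈ 4.7 mA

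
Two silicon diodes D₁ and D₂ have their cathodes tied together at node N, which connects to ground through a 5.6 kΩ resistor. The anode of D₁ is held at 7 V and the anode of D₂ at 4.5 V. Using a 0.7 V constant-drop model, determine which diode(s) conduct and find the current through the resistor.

Only D₁ conducts; I_R ≈ 1.1 mA

Assume both conduct. Then node N would need to be at both 7−0.7 = 6.3 V and 4.5−0.7 = 3.8 V, which is impossible.
Assume only D₁ conducts: V_N = 7 − 0.7 = 6.3 V, so I_R = 6.3/5.6 = 1.12 mA.
Check D₂: its anode-to-cathode voltage is 4.5 − 6.3 = -1.8 V < 0.7 V, so it is off. The assumption is consistent.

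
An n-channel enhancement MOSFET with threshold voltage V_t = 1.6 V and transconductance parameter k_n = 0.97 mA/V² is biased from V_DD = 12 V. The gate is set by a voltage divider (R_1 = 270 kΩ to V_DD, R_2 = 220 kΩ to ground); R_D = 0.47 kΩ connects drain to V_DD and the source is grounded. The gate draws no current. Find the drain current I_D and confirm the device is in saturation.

V_G = V_DD·R_2/(R_1+R_2) = 12×220/490 = 5.39 V. With the source grounded, V_GS = V_G = 5.39 V.
Assume saturation: I_D = (k_n/2)(V_GS − V_t)² = (0.97/2)×(5.39 − 1.6)² = 0.485×3.79² = 6.96 mA.
V_DS = V_DD − I_D·R_D = 12 − 6.96×0.47 = 8.73 V.
Saturation requires V_DS ≥ V_GS − V_t = 3.79 V; 8.73 ≥ 3.79 ✓.

I_D ≈ 7 mA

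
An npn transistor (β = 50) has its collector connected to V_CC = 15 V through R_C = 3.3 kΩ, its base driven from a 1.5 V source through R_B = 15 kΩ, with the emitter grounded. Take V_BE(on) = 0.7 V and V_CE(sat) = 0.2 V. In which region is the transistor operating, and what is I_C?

active; I_C ≈ 2.7 mA

Assume active. Base-emitter loop: I_B = (V_BB − V_BE)/R_B = (1.5 − 0.7)/15 = 0.0533 mA.
I_C = β·I_B = 50×0.0533 = 2.67 mA.
V_CE = V_CC − I_C·R_C = 15 − 2.67×3.3 = 6.2 V > V_CE(sat), so the active-region assumption holds.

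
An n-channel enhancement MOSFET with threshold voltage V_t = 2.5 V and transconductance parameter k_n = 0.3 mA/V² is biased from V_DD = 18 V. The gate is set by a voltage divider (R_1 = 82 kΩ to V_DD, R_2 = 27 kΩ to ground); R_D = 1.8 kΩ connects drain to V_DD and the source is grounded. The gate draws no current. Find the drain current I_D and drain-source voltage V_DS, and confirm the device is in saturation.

V_G = V_DD·R_2/(R_1+R_2) = 18×27/109 = 4.46 V. With the source grounded, V_GS = V_G = 4.46 V.
Assume saturation: I_D = (k_n/2)(V_GS − V_t)² = (0.3/2)×(4.46 − 2.5)² = 0.15×1.96² = 0.575 mA.
V_DS = V_DD − I_D·R_D = 18 − 0.575×1.8 = 17 V.
Saturation requires V_DS ≥ V_GS − V_t = 1.96 V; 17 ≥ 1.96 ✓.

I_D ≈ 0.58 mA, V_DS ≈ 17 V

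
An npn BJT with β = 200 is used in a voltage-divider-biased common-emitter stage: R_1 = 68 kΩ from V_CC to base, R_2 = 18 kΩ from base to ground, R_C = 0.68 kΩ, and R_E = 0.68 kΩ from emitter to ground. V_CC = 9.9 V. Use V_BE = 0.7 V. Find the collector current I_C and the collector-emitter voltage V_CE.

I_C ≈ 1.8 mA, V_CE ≈ 7.4 V

Thevenize the base divider: V_Th = V_CC·R_2/(R_1+R_2) = 9.9×18/86 = 2.07 V, R_Th = R_1‖R_2 = 14.2 kΩ.
Base-emitter loop: V_Th = I_B·R_Th + V_BE + (β+1)I_B·R_E, so I_B = (2.07 − 0.7) / (14.2 + 201×0.68) = 0.00909 mA.
I_C = β·I_B = 200×0.00909 = 1.82 mA, and I_E = (β+1)I_B = 1.83 mA.
V_CE = V_CC − I_C·R_C − I_E·R_E = 9.9 − 1.82×0.68 − 1.83×0.68 = 7.42 V.
V_CE = 7.42 V > 0.2 V confirms active-region operation.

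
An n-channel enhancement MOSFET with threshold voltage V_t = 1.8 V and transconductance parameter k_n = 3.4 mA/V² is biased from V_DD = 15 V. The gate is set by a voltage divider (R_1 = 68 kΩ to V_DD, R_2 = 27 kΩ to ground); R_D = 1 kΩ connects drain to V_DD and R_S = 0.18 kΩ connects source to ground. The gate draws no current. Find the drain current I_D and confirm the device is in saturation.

I_D ≈ 4.6 mA

V_G = V_DD·R_2/(R_1+R_2) = 15×27/95 = 4.26 V.
Assume saturation: I_D = (k_n/2)(V_GS − V_t)² with V_GS = V_G − I_D·R_S = 4.26 − 0.18·I_D.
Substituting gives 0.0551·I_D² − 2.51·I_D + 10.3 = 0, with roots I_D = 4.57 or 41 mA.
The root I_D = 41 mA gives V_GS = -3.11 V ≤ V_t, so take I_D = 4.57 mA.
Then V_GS = 3.44 V and V_DS = V_DD − I_D(R_D+R_S) = 15 − 4.57×1.18 = 9.6 V.
Saturation requires V_DS ≥ V_GS − V_t = 1.64 V; 9.6 ≥ 1.64 ✓.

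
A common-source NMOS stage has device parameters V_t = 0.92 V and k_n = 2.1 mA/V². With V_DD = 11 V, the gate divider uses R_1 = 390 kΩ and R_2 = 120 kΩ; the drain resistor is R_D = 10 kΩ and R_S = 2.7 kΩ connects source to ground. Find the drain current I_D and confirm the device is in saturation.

V_G = V_DD·R_2/(R_1+R_2) = 11×120/510 = 2.59 V.
Assume saturation: I_D = (k_n/2)(V_GS − V_t)² with V_GS = V_G − I_D·R_S = 2.59 − 2.7·I_D.
Substituting gives 7.65·I_D² − 10.5·I_D + 2.92 = 0, with roots I_D = 0.392 or 0.975 mA.
The root I_D = 0.975 mA gives V_GS = -0.0435 V ≤ V_t, so take I_D = 0.392 mA.
Then V_GS = 1.53 V and V_DS = V_DD − I_D(R_D+R_S) = 11 − 0.392×12.7 = 6.03 V.
Saturation requires V_DS ≥ V_GS − V_t = 0.611 V; 6.03 ≥ 0.611 ✓.

I_D ≈ 0.39 mA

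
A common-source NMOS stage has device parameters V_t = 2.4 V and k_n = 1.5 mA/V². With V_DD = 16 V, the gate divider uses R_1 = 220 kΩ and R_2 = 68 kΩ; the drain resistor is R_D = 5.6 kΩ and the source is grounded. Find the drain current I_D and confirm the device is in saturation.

I_D ≈ 1.4 mA

V_G = V_DD·R_2/(R_1+R_2) = 16×68/288 = 3.78 V. With the source grounded, V_GS = V_G = 3.78 V.
Assume saturation: I_D = (k_n/2)(V_GS − V_t)² = (1.5/2)×(3.78 − 2.4)² = 0.75×1.38² = 1.42 mA.
V_DS = V_DD − I_D·R_D = 16 − 1.42×5.6 = 8.03 V.
Saturation requires V_DS ≥ V_GS − V_t = 1.38 V; 8.03 ≥ 1.38 ✓.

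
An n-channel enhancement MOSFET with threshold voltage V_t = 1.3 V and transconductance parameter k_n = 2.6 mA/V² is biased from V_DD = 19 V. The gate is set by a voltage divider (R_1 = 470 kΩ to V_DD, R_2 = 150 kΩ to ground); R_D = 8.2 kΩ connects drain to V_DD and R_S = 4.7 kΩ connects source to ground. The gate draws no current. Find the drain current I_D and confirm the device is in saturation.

I_D ≈ 0.56 mA

V_G = V_DD·R_2/(R_1+R_2) = 19×150/620 = 4.6 V.
Assume saturation: I_D = (k_n/2)(V_GS − V_t)² with V_GS = V_G − I_D·R_S = 4.6 − 4.7·I_D.
Substituting gives 28.7·I_D² − 41.3·I_D + 14.1 = 0, with roots I_D = 0.562 or 0.876 mA.
The root I_D = 0.876 mA gives V_GS = 0.479 V ≤ V_t, so take I_D = 0.562 mA.
Then V_GS = 1.96 V and V_DS = V_DD − I_D(R_D+R_S) = 19 − 0.562×12.9 = 11.8 V.
Saturation requires V_DS ≥ V_GS − V_t = 0.657 V; 11.8 ≥ 0.657 ✓.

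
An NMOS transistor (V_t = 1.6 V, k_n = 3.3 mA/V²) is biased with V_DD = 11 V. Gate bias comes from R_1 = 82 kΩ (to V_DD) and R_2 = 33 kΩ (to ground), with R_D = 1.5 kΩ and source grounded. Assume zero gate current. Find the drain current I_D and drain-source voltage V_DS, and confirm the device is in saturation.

V_G = V_DD·R_2/(R_1+R_2) = 11×33/115 = 3.16 V. With the source grounded, V_GS = V_G = 3.16 V.
Assume saturation: I_D = (k_n/2)(V_GS − V_t)² = (3.3/2)×(3.16 − 1.6)² = 1.65×1.56² = 4 mA.
V_DS = V_DD − I_D·R_D = 11 − 4×1.5 = 5 V.
Saturation requires V_DS ≥ V_GS − V_t = 1.56 V; 5 ≥ 1.56 ✓.

I_D ≈ 4 mA, V_DS ≈ 5 V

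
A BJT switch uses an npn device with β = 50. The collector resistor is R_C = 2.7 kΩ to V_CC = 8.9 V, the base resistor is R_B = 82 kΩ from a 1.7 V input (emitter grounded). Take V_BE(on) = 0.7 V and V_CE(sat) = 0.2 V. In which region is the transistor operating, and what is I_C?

active; I_C ≈ 0.61 mA

Assume active. Base-emitter loop: I_B = (V_BB − V_BE)/R_B = (1.7 − 0.7)/82 = 0.0122 mA.
I_C = β·I_B = 50×0.0122 = 0.61 mA.
V_CE = V_CC − I_C·R_C = 8.9 − 0.61×2.7 = 7.25 V > V_CE(sat), so the active-region assumption holds.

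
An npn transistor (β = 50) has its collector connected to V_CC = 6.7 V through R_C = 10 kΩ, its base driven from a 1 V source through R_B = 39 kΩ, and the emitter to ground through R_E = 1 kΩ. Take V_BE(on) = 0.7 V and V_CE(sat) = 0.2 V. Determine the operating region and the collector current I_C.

Assume active. Base-emitter loop: I_B = (V_BB − V_BE)/(R_B + (β+1)R_E) = (1 − 0.7)/(39 + 51×1) = 0.00333 mA.
I_C = β·I_B = 50×0.00333 = 0.167 mA.
V_CE = V_CC − I_C·R_C − I_E·R_E = 6.7 − 0.167×10 − 0.17×1 = 4.86 V > V_CE(sat), so the active-region assumption holds.

active; I_C ≈ 0.17 mA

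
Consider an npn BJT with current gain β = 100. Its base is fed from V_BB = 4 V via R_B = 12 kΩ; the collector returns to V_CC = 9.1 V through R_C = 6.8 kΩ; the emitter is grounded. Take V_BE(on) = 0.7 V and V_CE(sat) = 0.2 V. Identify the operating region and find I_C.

Assume active: I_B = (4 − 0.7)/12 = 0.275 mA, giving I_C = β·I_B = 27.5 mA.
But then V_CE = 9.1 − 27.5×6.8 = -178 V < V_CE(sat) = 0.2 V — impossible in the active region.
So the transistor is saturated. With V_CE = 0.2 V, I_C = (V_CC − 0.2)/R_C = 8.9/6.8 = 1.31 mA.
Check: β·I_B = 27.5 mA > I_C = 1.31 mA, confirming saturation.

saturation; I_C ≈ 1.3 mA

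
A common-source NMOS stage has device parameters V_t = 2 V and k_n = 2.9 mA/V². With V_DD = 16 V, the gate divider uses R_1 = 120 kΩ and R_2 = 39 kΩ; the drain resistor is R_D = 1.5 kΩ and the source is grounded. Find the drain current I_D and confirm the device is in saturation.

I_D ≈ 5.4 mA

V_G = V_DD·R_2/(R_1+R_2) = 16×39/159 = 3.92 V. With the source grounded, V_GS = V_G = 3.92 V.
Assume saturation: I_D = (k_n/2)(V_GS − V_t)² = (2.9/2)×(3.92 − 2)² = 1.45×1.92² = 5.37 mA.
V_DS = V_DD − I_D·R_D = 16 − 5.37×1.5 = 7.94 V.
Saturation requires V_DS ≥ V_GS − V_t = 1.92 V; 7.94 ≥ 1.92 ✓.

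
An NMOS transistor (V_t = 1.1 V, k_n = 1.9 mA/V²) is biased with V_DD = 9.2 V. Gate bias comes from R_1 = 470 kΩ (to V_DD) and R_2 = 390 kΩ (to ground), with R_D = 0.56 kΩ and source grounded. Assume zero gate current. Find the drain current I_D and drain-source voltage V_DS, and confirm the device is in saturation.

I_D ≈ 9 mA, V_DS ≈ 4.2 V

V_G = V_DD·R_2/(R_1+R_2) = 9.2×390/860 = 4.17 V. With the source grounded, V_GS = V_G = 4.17 V.
Assume saturation: I_D = (k_n/2)(V_GS − V_t)² = (1.9/2)×(4.17 − 1.1)² = 0.95×3.07² = 8.97 mA.
V_DS = V_DD − I_D·R_D = 9.2 − 8.97×0.56 = 4.18 V.
Saturation requires V_DS ≥ V_GS − V_t = 3.07 V; 4.18 ≥ 3.07 ✓.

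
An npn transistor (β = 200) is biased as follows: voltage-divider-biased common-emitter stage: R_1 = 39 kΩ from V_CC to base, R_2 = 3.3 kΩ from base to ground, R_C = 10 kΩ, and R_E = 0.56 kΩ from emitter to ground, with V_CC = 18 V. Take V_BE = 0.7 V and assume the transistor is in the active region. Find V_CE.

Thevenize the base divider: V_Th = V_CC·R_2/(R_1+R_2) = 18×3.3/42.3 = 1.4 V, R_Th = R_1‖R_2 = 3.04 kΩ.
Base-emitter loop: V_Th = I_B·R_Th + V_BE + (β+1)I_B·R_E, so I_B = (1.4 − 0.7) / (3.04 + 201×0.56) = 0.00609 mA.
I_C = β·I_B = 200×0.00609 = 1.22 mA, and I_E = (β+1)I_B = 1.22 mA.
V_CE = V_CC − I_C·R_C − I_E·R_E = 18 − 1.22×10 − 1.22×0.56 = 5.13 V.
V_CE = 5.13 V > 0.2 V confirms active-region operation.

V_CE ≈ 5.1 V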